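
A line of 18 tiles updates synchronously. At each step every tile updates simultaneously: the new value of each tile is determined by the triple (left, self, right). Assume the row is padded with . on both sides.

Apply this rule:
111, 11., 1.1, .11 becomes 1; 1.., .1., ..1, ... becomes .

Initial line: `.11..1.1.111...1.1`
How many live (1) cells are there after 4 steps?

7

.11...1.1111....1.
.11....11111......
.11....11111......  (fixed point — unchanged through step 4)
count of 1: 7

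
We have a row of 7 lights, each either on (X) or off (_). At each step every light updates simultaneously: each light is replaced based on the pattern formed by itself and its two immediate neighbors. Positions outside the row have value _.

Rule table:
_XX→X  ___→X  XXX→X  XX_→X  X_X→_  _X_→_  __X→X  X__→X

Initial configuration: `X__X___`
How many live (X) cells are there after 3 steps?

6

_XX_XXX
XXX_XXX
XXX_XXX
count of X: 6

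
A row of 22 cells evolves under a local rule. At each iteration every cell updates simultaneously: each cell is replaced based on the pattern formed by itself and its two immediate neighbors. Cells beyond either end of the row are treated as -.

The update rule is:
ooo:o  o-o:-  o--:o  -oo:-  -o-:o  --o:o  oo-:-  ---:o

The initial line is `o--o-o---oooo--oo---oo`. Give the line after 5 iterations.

-o--o-----ooo---ooooo-

oooo-oooo-oo-oo--ooo--
-oo---oo-------oo-o-oo
o--ooo--ooooooo---o---
ooo-o-oo-ooooo-ooooooo
-o--o-----ooo---ooooo-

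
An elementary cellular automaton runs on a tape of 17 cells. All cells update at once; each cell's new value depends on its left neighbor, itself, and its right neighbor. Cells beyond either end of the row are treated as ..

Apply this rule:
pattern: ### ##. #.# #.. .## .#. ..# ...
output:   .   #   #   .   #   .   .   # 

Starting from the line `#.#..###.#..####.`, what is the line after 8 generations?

.#...#.##...#..#.
...#..###.#......
##....#.##..#####
##.##..###..#...#
#####..#.#....#..
#...#...#..##...#
..#...#....##.#..
#...#...##.###..#

#...#...##.###..#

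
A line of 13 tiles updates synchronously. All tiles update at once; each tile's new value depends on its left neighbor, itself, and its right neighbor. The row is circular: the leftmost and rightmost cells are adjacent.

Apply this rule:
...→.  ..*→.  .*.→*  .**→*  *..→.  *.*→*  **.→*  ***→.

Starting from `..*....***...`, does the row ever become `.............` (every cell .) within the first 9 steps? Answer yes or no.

..*....*.*...
..*....***...  (repeats step 0; period 2)
step 9: ..*....*.*...
step 9 is ..*....*.*..., still not uniform .

no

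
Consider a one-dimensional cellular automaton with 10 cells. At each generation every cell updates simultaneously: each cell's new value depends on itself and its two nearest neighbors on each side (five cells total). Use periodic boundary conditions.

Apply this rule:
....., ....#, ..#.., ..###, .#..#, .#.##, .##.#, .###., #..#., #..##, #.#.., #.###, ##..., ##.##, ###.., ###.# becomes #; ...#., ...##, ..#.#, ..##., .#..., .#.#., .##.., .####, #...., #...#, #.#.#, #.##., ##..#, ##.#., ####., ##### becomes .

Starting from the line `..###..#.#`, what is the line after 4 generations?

#####.#..#
....#.####
#.#..##..#
#.###...#.

#.###...#.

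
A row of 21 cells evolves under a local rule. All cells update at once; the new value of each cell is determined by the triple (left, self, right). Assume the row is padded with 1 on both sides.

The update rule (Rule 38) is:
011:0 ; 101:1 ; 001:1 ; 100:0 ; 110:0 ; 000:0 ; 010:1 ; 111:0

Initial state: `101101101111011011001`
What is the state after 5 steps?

100100001001000100010

step 1: 010010010000100100010
step 2: 110110110001101100111
step 3: 001001000010010001000
step 4: 011011000110110011001
step 5: 100100001001000100010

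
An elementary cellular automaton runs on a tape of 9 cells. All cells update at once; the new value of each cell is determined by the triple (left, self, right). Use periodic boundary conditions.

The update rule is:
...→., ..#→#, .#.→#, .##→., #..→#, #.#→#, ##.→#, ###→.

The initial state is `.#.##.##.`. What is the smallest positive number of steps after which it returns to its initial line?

3

step 1: ###.##.##
step 2: ..##.##..
step 3: .#.##.##.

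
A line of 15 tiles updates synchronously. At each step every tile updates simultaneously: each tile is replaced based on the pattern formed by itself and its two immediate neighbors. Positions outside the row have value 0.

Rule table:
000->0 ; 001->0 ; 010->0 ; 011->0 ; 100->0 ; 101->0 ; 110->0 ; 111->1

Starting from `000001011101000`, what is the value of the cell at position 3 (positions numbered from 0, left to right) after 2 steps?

0

000000001000000
000000000000000
position 3 holds 0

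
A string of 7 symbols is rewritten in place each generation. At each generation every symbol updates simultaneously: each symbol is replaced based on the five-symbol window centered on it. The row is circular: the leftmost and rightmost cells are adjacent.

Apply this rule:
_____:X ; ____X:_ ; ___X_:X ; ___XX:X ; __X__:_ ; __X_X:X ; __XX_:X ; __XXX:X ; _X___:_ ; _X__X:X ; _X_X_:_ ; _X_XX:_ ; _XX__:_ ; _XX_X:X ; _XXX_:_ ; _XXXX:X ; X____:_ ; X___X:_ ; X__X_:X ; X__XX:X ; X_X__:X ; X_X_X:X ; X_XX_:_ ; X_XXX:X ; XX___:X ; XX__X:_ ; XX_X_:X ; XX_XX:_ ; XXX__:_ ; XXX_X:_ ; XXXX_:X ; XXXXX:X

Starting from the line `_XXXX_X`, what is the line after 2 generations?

_X____X

generation 1: _XXX_XX
generation 2: _X____X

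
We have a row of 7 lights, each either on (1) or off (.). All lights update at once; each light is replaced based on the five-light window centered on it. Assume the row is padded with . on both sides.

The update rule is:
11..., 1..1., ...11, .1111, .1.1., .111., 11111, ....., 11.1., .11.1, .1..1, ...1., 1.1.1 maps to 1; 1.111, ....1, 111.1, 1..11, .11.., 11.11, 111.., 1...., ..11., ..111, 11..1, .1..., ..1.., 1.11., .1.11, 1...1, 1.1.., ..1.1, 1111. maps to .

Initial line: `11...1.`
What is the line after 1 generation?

..1.1..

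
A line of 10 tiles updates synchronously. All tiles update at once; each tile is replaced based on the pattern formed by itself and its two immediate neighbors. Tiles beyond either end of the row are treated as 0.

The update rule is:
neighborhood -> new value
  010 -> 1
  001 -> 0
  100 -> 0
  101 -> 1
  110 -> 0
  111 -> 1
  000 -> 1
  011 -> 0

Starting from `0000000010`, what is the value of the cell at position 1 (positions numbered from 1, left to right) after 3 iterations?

0

1111111010
0111110110
0011101000
position 1 holds 0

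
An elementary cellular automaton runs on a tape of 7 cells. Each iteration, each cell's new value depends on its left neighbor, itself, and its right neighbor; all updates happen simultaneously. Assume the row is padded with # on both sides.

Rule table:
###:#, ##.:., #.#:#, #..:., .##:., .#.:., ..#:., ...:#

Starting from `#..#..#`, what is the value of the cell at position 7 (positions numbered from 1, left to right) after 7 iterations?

#

.......
.#####.
#.###.#
.#.#.#.
#.#.#.#
.#.#.#.  (repeats iteration 4; period 2)
iteration 7: #.#.#.#
position 7 holds #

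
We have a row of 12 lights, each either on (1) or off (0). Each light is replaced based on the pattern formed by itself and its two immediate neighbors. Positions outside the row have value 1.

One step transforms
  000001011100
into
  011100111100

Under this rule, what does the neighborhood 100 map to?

At position 0 the neighborhood is 100; the next row has 0 there.

0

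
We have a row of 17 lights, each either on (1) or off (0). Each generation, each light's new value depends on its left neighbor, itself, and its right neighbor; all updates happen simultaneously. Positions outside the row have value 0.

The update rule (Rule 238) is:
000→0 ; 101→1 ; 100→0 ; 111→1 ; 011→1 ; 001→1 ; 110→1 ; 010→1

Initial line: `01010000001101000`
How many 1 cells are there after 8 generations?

14

generation 1: 11110000011111000
generation 2: 11110000111111000
generation 3: 11110001111111000
generation 4: 11110011111111000
generation 5: 11110111111111000
generation 6: 11111111111111000
generation 7: 11111111111111000  (fixed point — unchanged through generation 8)
count of 1: 14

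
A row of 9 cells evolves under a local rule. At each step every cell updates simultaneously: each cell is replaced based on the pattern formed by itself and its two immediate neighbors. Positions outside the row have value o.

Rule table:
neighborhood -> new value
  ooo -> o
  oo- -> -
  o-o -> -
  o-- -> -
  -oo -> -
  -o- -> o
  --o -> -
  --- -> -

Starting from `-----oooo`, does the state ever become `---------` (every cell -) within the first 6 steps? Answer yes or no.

------ooo
-------oo
--------o
---------
all cells are - at step 4

yes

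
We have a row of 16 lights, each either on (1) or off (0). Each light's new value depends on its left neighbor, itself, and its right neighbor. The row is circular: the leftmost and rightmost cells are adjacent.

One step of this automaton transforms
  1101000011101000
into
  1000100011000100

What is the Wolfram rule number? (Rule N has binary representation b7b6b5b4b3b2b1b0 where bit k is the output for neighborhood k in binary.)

152

position 9: 111 → 1  (bit 7 = 1)
position 1: 110 → 0  (bit 6 = 0)
position 2: 101 → 0  (bit 5 = 0)
position 4: 100 → 1  (bit 4 = 1)
position 0: 011 → 1  (bit 3 = 1)
position 3: 010 → 0  (bit 2 = 0)
position 7: 001 → 0  (bit 1 = 0)
position 5: 000 → 0  (bit 0 = 0)
bits b7..b0 = 10011000 = 152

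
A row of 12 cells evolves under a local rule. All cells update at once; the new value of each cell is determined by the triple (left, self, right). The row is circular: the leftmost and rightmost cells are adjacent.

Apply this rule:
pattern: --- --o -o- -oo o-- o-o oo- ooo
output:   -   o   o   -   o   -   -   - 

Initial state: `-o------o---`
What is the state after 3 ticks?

ooo----ooo--
---o--o---oo
o-oooooo-o--

o-oooooo-o--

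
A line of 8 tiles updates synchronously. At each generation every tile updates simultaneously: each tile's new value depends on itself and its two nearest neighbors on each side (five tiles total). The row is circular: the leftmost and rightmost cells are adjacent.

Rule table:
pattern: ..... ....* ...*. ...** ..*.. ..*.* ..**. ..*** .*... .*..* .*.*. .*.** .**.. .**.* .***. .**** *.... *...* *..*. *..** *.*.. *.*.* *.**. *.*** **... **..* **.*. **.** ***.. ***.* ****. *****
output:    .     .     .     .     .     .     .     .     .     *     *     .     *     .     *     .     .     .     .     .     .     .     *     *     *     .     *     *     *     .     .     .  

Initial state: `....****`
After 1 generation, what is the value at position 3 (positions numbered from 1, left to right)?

*......*
position 3 holds .

.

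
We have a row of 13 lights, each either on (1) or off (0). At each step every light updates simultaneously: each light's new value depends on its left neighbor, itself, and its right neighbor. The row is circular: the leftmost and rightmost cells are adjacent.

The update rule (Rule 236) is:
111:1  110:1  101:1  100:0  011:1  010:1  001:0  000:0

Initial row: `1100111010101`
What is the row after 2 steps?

1100111111111
1100111111111

1100111111111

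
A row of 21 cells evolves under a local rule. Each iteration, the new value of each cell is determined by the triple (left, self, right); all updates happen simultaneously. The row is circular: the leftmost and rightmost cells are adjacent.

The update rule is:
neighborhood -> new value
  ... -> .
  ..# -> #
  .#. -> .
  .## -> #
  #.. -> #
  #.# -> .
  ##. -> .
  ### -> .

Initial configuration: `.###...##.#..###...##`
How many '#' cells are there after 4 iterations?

.#..#.##...###..#.##.
#.##..#.#.##..##..#.#
..#.##....#.###.##..#
##..#.#..#..#...#.##.
count of #: 9

9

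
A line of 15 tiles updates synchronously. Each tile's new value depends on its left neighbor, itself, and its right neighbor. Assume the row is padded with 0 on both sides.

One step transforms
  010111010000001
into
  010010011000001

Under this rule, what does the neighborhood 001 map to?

0

At position 0 the neighborhood is 001; the next row has 0 there.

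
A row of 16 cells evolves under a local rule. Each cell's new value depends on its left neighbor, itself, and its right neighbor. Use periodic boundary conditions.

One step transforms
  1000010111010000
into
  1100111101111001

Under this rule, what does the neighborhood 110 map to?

1

At position 9 the neighborhood is 110; the next row has 1 there.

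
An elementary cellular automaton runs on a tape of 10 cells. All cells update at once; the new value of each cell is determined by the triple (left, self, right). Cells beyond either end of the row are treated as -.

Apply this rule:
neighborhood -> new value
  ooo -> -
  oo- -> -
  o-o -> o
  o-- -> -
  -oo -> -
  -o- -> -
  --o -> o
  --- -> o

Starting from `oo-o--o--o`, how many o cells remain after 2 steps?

--o--o--o-
oo--o--o--
count of o: 4

4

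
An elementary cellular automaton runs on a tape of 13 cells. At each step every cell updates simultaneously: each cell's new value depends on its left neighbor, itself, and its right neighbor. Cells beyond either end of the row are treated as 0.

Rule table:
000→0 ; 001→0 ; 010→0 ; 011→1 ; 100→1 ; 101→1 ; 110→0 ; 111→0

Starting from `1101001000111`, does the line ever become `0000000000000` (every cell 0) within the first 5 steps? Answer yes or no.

1010100100100
0101010010010
0010101001001
0001010100100
0000101010010
step 5 is 0000101010010, still not uniform 0

no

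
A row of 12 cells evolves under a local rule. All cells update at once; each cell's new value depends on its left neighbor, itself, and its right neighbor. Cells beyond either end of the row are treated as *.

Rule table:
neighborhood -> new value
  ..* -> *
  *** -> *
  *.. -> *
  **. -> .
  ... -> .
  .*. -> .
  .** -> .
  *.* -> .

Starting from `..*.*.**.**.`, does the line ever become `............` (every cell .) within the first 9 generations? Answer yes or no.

**..........
*.*........*
...*......*.
*.*.*....*..
.....*..*.**
*...*.**...*
.*.*....*.*.
....*..*....
*..*.**.*..*
generation 9 is *..*.**.*..*, still not uniform .

no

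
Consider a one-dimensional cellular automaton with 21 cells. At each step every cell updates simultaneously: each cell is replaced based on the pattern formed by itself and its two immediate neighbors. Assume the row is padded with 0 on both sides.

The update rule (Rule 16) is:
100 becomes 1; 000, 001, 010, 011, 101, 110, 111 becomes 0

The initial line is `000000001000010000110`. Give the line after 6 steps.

000000000000001000010

step 1: 000000000100001000001
step 2: 000000000010000100000
step 3: 000000000001000010000
step 4: 000000000000100001000
step 5: 000000000000010000100
step 6: 000000000000001000010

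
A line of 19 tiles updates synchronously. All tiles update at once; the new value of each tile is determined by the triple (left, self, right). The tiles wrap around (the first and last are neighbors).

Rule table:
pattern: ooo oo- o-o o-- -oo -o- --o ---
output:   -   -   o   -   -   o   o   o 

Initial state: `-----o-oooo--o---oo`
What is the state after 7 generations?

generation 1: -oooooo-----oo-oo--
generation 2: o-------oooo--o---o
generation 3: --oooooo-----oo-oo-
generation 4: oo-------oooo--o---
generation 5: ---oooooo-----oo-oo
generation 6: -oo-------oooo--o--
generation 7: o---oooooo-----oo-o

o---oooooo-----oo-o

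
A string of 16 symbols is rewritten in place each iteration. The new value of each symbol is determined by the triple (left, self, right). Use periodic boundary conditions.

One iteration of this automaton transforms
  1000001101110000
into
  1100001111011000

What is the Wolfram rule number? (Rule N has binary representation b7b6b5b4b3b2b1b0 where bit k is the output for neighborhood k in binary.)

position 10: 111 → 0  (bit 7 = 0)
position 7: 110 → 1  (bit 6 = 1)
position 8: 101 → 1  (bit 5 = 1)
position 1: 100 → 1  (bit 4 = 1)
position 6: 011 → 1  (bit 3 = 1)
position 0: 010 → 1  (bit 2 = 1)
position 5: 001 → 0  (bit 1 = 0)
position 2: 000 → 0  (bit 0 = 0)
bits b7..b0 = 01111100 = 124

124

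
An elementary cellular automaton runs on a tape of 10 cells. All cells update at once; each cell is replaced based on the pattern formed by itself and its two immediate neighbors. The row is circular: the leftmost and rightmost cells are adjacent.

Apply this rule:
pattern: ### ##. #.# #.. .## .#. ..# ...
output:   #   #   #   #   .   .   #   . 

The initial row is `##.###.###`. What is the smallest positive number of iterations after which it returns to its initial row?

10

iteration 1: ###.###.##
iteration 2: ####.###.#
iteration 3: #####.###.
iteration 4: .#####.###
iteration 5: #.#####.##
iteration 6: ##.#####.#
iteration 7: ###.#####.
iteration 8: .###.#####
iteration 9: #.###.####
iteration 10: ##.###.###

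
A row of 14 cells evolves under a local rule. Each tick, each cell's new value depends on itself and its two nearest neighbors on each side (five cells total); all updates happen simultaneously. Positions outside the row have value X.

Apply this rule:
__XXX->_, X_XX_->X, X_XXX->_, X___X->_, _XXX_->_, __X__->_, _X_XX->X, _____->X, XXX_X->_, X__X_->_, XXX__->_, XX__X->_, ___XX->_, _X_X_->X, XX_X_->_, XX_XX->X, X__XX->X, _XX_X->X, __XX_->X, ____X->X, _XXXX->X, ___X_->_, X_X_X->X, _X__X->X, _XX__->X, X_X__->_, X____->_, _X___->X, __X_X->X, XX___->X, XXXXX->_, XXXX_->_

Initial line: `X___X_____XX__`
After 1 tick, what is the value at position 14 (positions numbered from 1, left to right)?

X

_X___X_XX_XX_X
position 14 holds X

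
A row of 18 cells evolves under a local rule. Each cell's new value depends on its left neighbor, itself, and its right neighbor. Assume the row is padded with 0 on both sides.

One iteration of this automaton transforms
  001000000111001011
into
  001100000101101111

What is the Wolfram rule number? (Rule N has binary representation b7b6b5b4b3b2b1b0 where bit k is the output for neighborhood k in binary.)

position 10: 111 → 0  (bit 7 = 0)
position 11: 110 → 1  (bit 6 = 1)
position 15: 101 → 1  (bit 5 = 1)
position 3: 100 → 1  (bit 4 = 1)
position 9: 011 → 1  (bit 3 = 1)
position 2: 010 → 1  (bit 2 = 1)
position 1: 001 → 0  (bit 1 = 0)
position 0: 000 → 0  (bit 0 = 0)
bits b7..b0 = 01111100 = 124

124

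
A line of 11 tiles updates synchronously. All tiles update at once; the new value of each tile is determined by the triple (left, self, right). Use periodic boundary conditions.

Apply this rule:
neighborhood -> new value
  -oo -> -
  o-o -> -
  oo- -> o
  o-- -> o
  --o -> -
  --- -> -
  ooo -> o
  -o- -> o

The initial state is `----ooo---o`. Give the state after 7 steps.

o----ooo--o
oo----ooo--
-oo----ooo-
--oo----ooo
o--oo----oo
oo--oo----o
ooo--oo----

ooo--oo----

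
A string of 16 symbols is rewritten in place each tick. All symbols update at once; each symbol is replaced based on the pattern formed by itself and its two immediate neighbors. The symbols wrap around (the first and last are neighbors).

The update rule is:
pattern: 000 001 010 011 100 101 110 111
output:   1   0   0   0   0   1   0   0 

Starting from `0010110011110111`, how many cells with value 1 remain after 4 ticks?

10

tick 1: 0001000000001000
tick 2: 1100011111100011
tick 3: 0001000000001000  (repeats tick 1; period 2)
tick 4: 1100011111100011
count of 1: 10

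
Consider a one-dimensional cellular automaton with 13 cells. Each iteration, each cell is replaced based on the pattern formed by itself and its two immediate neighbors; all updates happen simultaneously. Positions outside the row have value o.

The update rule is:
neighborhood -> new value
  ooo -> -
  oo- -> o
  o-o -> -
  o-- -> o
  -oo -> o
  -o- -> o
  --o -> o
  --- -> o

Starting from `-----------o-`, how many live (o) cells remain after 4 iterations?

1

oooooooooooo-
-----------o-  (repeats iteration 0; period 2)
iteration 4: -----------o-
count of o: 1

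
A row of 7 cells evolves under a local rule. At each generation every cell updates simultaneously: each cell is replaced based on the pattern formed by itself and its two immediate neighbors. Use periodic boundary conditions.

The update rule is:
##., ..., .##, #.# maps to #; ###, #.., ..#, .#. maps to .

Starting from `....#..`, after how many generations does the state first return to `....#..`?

###...#
..#.#.#
...#.#.
##..#..
##.....
##.###.
####.##
...###.
##.#.#.
###.#.#
..##.##
..#####
..#...#
....#..

14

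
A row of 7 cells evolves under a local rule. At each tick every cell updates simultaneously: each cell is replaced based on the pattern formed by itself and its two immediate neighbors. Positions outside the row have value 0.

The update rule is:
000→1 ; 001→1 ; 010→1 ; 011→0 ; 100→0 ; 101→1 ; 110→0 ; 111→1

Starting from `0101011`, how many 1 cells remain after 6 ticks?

5

1111100
0111001
1010011
1110100
0101101
1110011
count of 1: 5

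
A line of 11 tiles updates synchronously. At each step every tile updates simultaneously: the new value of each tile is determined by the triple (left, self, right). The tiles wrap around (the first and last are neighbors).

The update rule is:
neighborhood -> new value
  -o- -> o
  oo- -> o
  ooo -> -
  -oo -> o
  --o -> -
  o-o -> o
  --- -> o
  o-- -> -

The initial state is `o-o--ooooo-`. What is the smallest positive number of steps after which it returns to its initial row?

ooo--o---oo
--o--o-o-o-
o-o--ooooo-

3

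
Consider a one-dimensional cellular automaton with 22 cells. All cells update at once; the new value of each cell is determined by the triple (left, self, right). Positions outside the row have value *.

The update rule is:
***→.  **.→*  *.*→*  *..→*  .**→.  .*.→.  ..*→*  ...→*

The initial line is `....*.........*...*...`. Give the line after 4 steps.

..**........**..**....

****.*********.***.***
...**........**..**...
***.*********.***.****
..**........**..**....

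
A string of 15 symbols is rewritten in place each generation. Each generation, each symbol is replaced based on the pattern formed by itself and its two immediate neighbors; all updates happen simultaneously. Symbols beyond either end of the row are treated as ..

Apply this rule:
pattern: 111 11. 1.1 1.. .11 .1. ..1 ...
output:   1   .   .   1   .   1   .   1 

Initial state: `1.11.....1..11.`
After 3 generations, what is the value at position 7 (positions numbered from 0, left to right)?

1

1...1111.11...1
111..11....11.1
.1.1...111....1
position 7 holds 1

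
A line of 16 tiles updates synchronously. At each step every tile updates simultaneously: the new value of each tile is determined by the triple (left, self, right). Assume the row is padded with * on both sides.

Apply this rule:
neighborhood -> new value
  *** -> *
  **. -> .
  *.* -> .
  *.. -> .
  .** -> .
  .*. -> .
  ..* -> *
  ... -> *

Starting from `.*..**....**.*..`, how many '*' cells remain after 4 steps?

step 1: ...*...***.....*
step 2: .**..**.*..****.
step 3: ....*.....*.**..
step 4: .***..****.....*
count of *: 8

8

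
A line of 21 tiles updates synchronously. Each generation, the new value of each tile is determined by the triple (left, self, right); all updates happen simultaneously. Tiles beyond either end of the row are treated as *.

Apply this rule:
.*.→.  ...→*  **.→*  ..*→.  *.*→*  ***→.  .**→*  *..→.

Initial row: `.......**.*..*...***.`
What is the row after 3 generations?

.*.*.*.**.**.*...****

.*****.***.....*.*.**
**...***.*.***..*.**.
.*.*.*.**.**.*...****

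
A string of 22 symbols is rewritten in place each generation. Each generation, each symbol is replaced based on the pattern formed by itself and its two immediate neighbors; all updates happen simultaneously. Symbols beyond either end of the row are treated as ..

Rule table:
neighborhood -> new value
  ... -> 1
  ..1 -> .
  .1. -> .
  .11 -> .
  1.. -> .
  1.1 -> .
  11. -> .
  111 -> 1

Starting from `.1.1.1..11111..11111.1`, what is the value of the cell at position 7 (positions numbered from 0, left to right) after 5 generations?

.

.........111....111...
11111111..1..11..1..11
.111111...............
..1111..11111111111111
1..11....111111111111.
position 7 holds .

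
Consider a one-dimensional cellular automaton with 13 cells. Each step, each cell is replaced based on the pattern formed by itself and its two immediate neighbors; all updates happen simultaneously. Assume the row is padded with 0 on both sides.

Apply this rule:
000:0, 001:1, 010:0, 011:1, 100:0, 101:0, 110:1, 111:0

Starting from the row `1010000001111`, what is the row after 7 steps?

0011010000000

0000000011001
0000000111010
0000001101000
0000011100000
0000110100000
0001110000000
0011010000000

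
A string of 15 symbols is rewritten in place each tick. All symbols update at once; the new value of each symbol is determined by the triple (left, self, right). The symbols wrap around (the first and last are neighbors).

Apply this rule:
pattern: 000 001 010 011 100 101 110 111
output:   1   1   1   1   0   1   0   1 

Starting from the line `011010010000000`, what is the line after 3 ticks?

011011011111111

tick 1: 110110110111111
tick 2: 101101101111111
tick 3: 011011011111111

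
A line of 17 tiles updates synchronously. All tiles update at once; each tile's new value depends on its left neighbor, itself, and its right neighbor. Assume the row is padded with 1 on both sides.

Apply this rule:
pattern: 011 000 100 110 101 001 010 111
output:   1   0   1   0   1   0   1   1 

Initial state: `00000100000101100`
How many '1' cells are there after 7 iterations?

16

iteration 1: 10000110000111010
iteration 2: 01000101000110111
iteration 3: 11100111100101111
iteration 4: 11010111010111111
iteration 5: 10111110111111111
iteration 6: 01111101111111111
iteration 7: 11111011111111111
count of 1: 16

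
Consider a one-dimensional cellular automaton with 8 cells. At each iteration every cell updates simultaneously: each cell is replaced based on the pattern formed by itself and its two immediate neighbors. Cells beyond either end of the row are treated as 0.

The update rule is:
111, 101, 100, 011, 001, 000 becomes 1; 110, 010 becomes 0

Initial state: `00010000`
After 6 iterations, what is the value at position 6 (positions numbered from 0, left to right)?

11101111
11011110
10111101
01111010
11110101
11101010
position 6 holds 1

1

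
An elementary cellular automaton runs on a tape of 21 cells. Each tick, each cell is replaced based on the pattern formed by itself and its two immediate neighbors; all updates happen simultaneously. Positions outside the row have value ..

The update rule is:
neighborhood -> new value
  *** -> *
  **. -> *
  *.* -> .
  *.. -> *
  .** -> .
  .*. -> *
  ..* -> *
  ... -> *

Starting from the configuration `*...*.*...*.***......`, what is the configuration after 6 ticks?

tick 1: *****.*****..********
tick 2: .****..******.*******
tick 3: *.*****.*****..******
tick 4: *..****..******.*****
tick 5: ***.*****.*****..****
tick 6: .**..****..******.***

.**..****..******.***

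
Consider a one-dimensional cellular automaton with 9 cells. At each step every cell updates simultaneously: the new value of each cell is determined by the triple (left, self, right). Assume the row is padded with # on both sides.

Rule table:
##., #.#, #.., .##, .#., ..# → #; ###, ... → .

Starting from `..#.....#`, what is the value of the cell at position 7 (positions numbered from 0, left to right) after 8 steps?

#

####...##
...##.##.
#.#######
###......
..##....#
#####..##
....####.
#..##..##
position 7 holds #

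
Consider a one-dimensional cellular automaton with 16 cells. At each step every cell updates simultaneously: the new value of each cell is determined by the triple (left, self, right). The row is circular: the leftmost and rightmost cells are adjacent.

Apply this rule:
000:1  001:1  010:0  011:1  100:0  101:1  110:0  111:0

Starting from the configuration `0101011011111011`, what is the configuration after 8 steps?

step 1: 1010110110000110
step 2: 0101101100111101
step 3: 1011011001100010
step 4: 0110110011001101
step 5: 1101100110011010
step 6: 1011001100110101
step 7: 0110011001101011
step 8: 1100110011010110

1100110011010110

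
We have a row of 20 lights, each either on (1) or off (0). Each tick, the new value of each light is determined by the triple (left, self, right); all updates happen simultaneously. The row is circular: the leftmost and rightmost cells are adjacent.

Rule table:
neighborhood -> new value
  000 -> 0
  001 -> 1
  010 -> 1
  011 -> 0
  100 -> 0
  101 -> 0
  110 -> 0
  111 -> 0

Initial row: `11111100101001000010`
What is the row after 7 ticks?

01100110000110000000

00000001101011000110
00000010001000001000
00000110011000011000
00001000100000100000
00011001100001100000
00100010000010000000
01100110000110000000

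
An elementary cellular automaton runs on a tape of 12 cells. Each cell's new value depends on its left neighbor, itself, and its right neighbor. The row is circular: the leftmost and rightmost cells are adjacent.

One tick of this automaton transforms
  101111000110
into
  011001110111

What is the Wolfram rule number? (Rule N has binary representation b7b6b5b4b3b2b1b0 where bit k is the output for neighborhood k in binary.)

position 3: 111 → 0  (bit 7 = 0)
position 5: 110 → 1  (bit 6 = 1)
position 1: 101 → 1  (bit 5 = 1)
position 6: 100 → 1  (bit 4 = 1)
position 2: 011 → 1  (bit 3 = 1)
position 0: 010 → 0  (bit 2 = 0)
position 8: 001 → 0  (bit 1 = 0)
position 7: 000 → 1  (bit 0 = 1)
bits b7..b0 = 01111001 = 121

121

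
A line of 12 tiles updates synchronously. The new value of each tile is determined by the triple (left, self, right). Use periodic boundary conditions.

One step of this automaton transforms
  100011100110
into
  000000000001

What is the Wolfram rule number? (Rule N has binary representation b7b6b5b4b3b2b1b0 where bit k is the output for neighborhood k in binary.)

32

position 5: 111 → 0  (bit 7 = 0)
position 6: 110 → 0  (bit 6 = 0)
position 11: 101 → 1  (bit 5 = 1)
position 1: 100 → 0  (bit 4 = 0)
position 4: 011 → 0  (bit 3 = 0)
position 0: 010 → 0  (bit 2 = 0)
position 3: 001 → 0  (bit 1 = 0)
position 2: 000 → 0  (bit 0 = 0)
bits b7..b0 = 00100000 = 32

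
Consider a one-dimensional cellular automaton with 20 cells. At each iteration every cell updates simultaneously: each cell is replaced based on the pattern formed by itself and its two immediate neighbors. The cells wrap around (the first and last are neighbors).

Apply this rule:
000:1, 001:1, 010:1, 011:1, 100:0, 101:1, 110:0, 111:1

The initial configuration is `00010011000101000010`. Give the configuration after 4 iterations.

10110011111011110111

iteration 1: 11110110011111011110
iteration 2: 11101100111110111101
iteration 3: 11011001111101111011
iteration 4: 10110011111011110111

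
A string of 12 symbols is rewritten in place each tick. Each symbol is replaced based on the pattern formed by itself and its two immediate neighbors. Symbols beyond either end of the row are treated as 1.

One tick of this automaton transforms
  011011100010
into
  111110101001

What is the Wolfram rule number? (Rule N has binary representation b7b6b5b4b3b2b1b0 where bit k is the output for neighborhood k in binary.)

105

position 5: 111 → 0  (bit 7 = 0)
position 2: 110 → 1  (bit 6 = 1)
position 0: 101 → 1  (bit 5 = 1)
position 7: 100 → 0  (bit 4 = 0)
position 1: 011 → 1  (bit 3 = 1)
position 10: 010 → 0  (bit 2 = 0)
position 9: 001 → 0  (bit 1 = 0)
position 8: 000 → 1  (bit 0 = 1)
bits b7..b0 = 01101001 = 105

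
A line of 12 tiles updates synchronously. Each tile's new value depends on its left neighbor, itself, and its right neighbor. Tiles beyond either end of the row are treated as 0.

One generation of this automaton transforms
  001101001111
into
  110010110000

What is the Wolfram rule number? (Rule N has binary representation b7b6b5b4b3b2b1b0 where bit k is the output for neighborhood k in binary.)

position 9: 111 → 0  (bit 7 = 0)
position 3: 110 → 0  (bit 6 = 0)
position 4: 101 → 1  (bit 5 = 1)
position 6: 100 → 1  (bit 4 = 1)
position 2: 011 → 0  (bit 3 = 0)
position 5: 010 → 0  (bit 2 = 0)
position 1: 001 → 1  (bit 1 = 1)
position 0: 000 → 1  (bit 0 = 1)
bits b7..b0 = 00110011 = 51

51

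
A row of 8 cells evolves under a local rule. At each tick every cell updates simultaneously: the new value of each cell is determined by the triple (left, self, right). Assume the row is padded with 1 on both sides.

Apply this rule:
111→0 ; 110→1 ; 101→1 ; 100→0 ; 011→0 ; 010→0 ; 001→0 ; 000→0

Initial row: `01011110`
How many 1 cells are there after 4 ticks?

10100011
11000000
01000000
10000000
count of 1: 1

1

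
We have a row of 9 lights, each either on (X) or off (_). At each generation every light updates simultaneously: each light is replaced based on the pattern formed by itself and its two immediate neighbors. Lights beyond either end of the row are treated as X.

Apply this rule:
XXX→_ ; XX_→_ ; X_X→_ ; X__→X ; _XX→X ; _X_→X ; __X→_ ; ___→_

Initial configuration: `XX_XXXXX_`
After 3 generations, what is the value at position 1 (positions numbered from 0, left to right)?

X

generation 1: ___X_____
generation 2: X__XX____
generation 3: _X_X_X___
position 1 holds X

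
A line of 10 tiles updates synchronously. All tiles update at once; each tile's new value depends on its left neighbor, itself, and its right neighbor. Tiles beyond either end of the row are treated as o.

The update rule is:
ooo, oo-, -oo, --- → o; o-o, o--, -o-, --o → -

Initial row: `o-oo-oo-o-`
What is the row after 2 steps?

o-oo-oo-o-

o-oo-oo---
o-oo-oo-o-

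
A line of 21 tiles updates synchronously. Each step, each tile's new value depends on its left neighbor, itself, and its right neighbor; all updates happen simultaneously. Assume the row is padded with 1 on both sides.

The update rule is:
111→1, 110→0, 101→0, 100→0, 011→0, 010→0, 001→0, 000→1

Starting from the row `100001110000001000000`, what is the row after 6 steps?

010011001100111111000

step 1: 001100100111100011110
step 2: 000000000011001001100
step 3: 011111111000000000000
step 4: 001111110011111111110
step 5: 000111100001111111100
step 6: 010011001100111111000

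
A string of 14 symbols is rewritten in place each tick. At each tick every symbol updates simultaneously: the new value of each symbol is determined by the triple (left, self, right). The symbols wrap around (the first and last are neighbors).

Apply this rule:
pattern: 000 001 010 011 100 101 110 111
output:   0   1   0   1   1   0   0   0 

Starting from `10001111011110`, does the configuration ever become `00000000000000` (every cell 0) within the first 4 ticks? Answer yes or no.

no

01011000010000
10010100101000
01100011000101
01010110101000
tick 4 is 01010110101000, still not uniform 0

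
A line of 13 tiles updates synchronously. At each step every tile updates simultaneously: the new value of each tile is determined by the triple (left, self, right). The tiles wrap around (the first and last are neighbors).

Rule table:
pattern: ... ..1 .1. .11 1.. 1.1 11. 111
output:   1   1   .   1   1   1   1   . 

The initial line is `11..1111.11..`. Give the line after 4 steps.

....1111.....

11111..111111
....1111.....
11111..111111  (repeats step 1; period 2)
step 4: ....1111.....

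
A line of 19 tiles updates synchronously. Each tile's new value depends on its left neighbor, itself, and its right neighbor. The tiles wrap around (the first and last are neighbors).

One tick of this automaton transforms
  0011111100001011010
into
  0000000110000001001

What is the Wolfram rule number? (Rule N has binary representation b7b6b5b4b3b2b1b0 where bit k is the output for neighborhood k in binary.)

80

position 3: 111 → 0  (bit 7 = 0)
position 7: 110 → 1  (bit 6 = 1)
position 13: 101 → 0  (bit 5 = 0)
position 8: 100 → 1  (bit 4 = 1)
position 2: 011 → 0  (bit 3 = 0)
position 12: 010 → 0  (bit 2 = 0)
position 1: 001 → 0  (bit 1 = 0)
position 0: 000 → 0  (bit 0 = 0)
bits b7..b0 = 01010000 = 80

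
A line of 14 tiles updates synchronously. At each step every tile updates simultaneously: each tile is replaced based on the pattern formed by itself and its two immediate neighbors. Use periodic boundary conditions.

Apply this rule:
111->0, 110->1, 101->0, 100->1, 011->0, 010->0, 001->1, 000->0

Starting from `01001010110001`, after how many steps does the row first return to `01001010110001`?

00110000011010
01011000101001
00001101000110
00010100101011
10100011000001
10010101100010
01100000110100
10110001010010
00011010001100
00101001010110
01000110000011
00101011000101
11000001101000
01100010100101
00110100011000
01010010101100
10001100000110
01010110001010
10000011010001
11000101001010
01101000110000
10100101011000
00011000001101
10101100010100
00000110100011
10001010010101
11010001100000
01001010110001

28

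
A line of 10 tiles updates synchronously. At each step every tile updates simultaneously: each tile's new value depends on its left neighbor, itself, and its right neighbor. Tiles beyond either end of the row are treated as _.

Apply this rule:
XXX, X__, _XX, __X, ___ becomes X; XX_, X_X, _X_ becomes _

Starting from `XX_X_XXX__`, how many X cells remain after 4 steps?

5

X____XX_XX
_XXXXX__X_
XXXXX_XX_X
XXXX__X___
count of X: 5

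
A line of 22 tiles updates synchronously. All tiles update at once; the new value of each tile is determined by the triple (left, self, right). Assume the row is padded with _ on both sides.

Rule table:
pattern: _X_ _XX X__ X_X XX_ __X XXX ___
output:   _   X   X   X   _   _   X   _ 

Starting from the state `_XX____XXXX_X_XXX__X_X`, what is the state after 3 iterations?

_X_X___XXX_X_XXX_X__X_
__X_X__XX_X_XXX_X_X__X
___X_X_X_X_XXX_X_X_X__

___X_X_X_X_XXX_X_X_X__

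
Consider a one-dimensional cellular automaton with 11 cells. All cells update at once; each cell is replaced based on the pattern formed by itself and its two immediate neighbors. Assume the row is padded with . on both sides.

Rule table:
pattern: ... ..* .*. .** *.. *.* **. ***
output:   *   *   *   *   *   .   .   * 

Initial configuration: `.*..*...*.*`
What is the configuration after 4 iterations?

iteration 1: *********.*
iteration 2: ********..*
iteration 3: *******.***
iteration 4: ******..**.

******..**.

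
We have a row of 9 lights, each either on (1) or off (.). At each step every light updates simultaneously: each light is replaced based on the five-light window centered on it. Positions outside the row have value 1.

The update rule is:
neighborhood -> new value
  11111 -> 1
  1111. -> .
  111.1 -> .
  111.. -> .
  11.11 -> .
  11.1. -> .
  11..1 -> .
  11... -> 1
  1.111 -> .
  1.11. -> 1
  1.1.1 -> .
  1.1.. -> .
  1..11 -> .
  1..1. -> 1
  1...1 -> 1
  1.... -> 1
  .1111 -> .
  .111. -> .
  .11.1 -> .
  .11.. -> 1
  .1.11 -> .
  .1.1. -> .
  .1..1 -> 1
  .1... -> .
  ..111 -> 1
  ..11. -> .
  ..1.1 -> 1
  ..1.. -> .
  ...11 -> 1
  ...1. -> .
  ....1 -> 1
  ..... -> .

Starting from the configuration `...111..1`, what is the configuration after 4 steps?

1111....1
11..11111
....1.111
111.1...1

111.1...1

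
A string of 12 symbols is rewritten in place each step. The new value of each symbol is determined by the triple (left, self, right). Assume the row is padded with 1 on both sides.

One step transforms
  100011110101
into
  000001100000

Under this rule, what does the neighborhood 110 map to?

0

At position 0 the neighborhood is 110; the next row has 0 there.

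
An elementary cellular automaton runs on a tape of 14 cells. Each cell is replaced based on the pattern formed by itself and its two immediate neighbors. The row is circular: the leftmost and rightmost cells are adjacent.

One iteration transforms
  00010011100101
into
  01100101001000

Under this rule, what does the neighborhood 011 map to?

At position 6 the neighborhood is 011; the next row has 0 there.

0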